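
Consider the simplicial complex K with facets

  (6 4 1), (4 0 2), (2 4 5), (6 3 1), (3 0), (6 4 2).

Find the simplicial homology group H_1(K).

H_1 = Z.

Fix the vertex order 0 < 1 < 2 < 3 < 4 < 5 < 6 and write every simplex with vertices in increasing order. Then dim K = 2 and the simplices of K are:

  0-simplices (7): [0], [1], [2], [3], [4], [5], [6]
  1-simplices (12): [0,2], [0,3], [0,4], [1,3], [1,4], [1,6], [2,4], [2,5], [2,6], [3,6], [4,5], [4,6]
  2-simplices (5): [0,2,4], [1,3,6], [1,4,6], [2,4,5], [2,4,6]

Hence C_0 ≅ Z^7, C_1 ≅ Z^12, C_2 ≅ Z^5.

∂_1: C_1 → C_0 sends each edge [p,q] (with p < q) to q − p. For instance
  ∂[4,6] = [6] − [4].
As a 7×12 matrix over Z this has rank 6, with invariant factors (1,1,1,1,1,1).

∂_2: C_2 → C_1 sends each 2-simplex [p,q,r] to [q,r] − [p,r] + [p,q]. For instance
  ∂[2,4,6] = [4,6] − [2,6] + [2,4],
  ∂[1,4,6] = [4,6] − [1,6] + [1,4].
This gives a 12×5 integer matrix of rank 5; reducing to Smith normal form yields diagonal entries (1,1,1,1,1).

Now H_k = ker ∂_k / im ∂_{k+1}, so:

  H_1: rank ker ∂_1 − rank ∂_2 = (12 − 6) − 5 = 1, and the invariant factors of ∂_2 are all 1, so H_1 ≅ Z.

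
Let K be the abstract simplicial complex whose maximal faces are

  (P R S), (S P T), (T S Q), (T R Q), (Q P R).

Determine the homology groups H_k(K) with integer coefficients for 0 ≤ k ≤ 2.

Order the vertices as P < Q < R < S < T. Listing each simplex with vertices in this order, K has dimension 2 with simplices:

  0-simplices (5): P, Q, R, S, T
  1-simplices (10): PQ, PR, PS, PT, QR, QS, QT, RS, RT, ST
  2-simplices (5): PQR, PRS, PST, QRT, QST

giving chain groups C_0 ≅ Z^5, C_1 ≅ Z^10, C_2 ≅ Z^5.

Boundary ∂_1: C_1 → C_0 maps an edge to its endpoints' difference, ∂[p,q] = q − p.
This gives a 5×10 integer matrix of rank 4; reducing to Smith normal form yields diagonal entries (1,1,1,1).

Boundary ∂_2: C_2 → C_1 sends each 2-simplex [p,q,r] to [q,r] − [p,r] + [p,q]. For instance
  ∂PRS = RS − PS + PR,
  ∂PST = ST − PT + PS.
The resulting 10×5 matrix has rank 5, and its Smith normal form has invariant factors (1,1,1,1,1).

Computing H_k = (kernel of ∂_k) / (image of ∂_{k+1}):

  H_0: rank C_0 − rank ∂_1 = 5 − 4 = 1, and the invariant factors of ∂_1 are all 1, so H_0 ≅ Z.
  H_1: rank ker ∂_1 − rank ∂_2 = (10 − 4) − 5 = 1, and the invariant factors of ∂_2 are all 1, so H_1 ≅ Z.
  H_2: rank ker ∂_2 − rank ∂_3 = (5 − 5) − 0 = 0, and there is no ∂_3, so H_2 ≅ 0.

(K is a triangulation of the Möbius band.)

H_0 ≅ Z,  H_1 ≅ Z,  H_2 = 0.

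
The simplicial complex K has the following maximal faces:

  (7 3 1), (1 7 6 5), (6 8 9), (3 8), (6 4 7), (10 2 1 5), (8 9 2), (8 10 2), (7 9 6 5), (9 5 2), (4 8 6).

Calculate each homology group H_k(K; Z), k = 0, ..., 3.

H_0 ≅ Z,  H_1 ≅ Z,  H_2 = 0,  H_3 = 0.

K has 10 vertices, 25 edges, 18 triangles, 3 3-simplices.
rank ∂_0 = 0, rank ∂_1 = 9 ⇒ b_0 = 10 − 0 − 9 = 1; all invariant factors of ∂_1 are 1 so no torsion. So H_0 ≅ Z.
rank ∂_1 = 9, rank ∂_2 = 15 ⇒ b_1 = 25 − 9 − 15 = 1; all invariant factors of ∂_2 are 1 so no torsion. So H_1 ≅ Z.
rank ∂_2 = 15, rank ∂_3 = 3 ⇒ b_2 = 18 − 15 − 3 = 0; all invariant factors of ∂_3 are 1 so no torsion. So H_2 ≅ 0.
rank ∂_3 = 3, rank ∂_4 = 0 ⇒ b_3 = 3 − 3 − 0 = 0. So H_3 ≅ 0.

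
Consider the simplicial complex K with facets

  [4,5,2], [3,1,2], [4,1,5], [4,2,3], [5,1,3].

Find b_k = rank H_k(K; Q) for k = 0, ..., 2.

b_0 = 1, b_1 = 1, b_2 = 0.

Fix the vertex order 1 < 2 < 3 < 4 < 5 and write every simplex with vertices in increasing order. Then dim K = 2 and the simplices of K are:

  0-simplices (5): [1], [2], [3], [4], [5]
  1-simplices (10): [1,2], [1,3], [1,4], [1,5], [2,3], [2,4], [2,5], [3,4], [3,5], [4,5]
  2-simplices (5): [1,2,3], [1,3,5], [1,4,5], [2,3,4], [2,4,5]

so the chain groups are C_0 ≅ Z^5, C_1 ≅ Z^10, C_2 ≅ Z^5.

∂_1: C_1 → C_0 is given by ∂[p,q] = [q] − [p].
This gives a 5×10 integer matrix of rank 4; reducing to Smith normal form yields diagonal entries (1,1,1,1).

∂_2: C_2 → C_1 sends each 2-simplex [p,q,r] to [q,r] − [p,r] + [p,q]. For instance
  ∂[1,3,5] = [3,5] − [1,5] + [1,3],
  ∂[2,3,4] = [3,4] − [2,4] + [2,3].
The 10×5 boundary matrix has rank 5 and Smith normal form diag(1,1,1,1,1).

Reading off H_k = ker ∂_k / im ∂_{k+1}:

  H_0: rank C_0 − rank ∂_1 = 5 − 4 = 1, and the invariant factors of ∂_1 are all 1, so H_0 = Z.
  H_1: rank ker ∂_1 − rank ∂_2 = (10 − 4) − 5 = 1, and the invariant factors of ∂_2 are all 1, so H_1 = Z.
  H_2: rank ker ∂_2 − rank ∂_3 = (5 − 5) − 0 = 0, and there is no ∂_3, so H_2 = 0.

As a check, the Euler characteristic is 5 − 10 + 5 = 0, which agrees with 1 − 1 + 0 = 0.
(K is a triangulation of the Möbius band.)

Hence the Betti numbers are b_0 = 1, b_1 = 1, b_2 = 0.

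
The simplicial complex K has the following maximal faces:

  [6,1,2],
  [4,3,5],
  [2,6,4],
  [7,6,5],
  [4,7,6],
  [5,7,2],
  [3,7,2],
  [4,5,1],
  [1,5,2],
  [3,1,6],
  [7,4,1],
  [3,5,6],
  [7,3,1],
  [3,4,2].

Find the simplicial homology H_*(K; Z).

We work with the vertex ordering 1 < 2 < 3 < 4 < 5 < 6 < 7. The simplices of K, each written with vertices in increasing order, are:

  0-simplices (7): [1], [2], [3], [4], [5], [6], [7]
  1-simplices (21): [1,2], [1,3], [1,4], [1,5], [1,6], [1,7], [2,3], [2,4], [2,5], [2,6], [2,7], [3,4], [3,5], [3,6], [3,7], [4,5], [4,6], [4,7], [5,6], [5,7], [6,7]
  2-simplices (14): [1,2,5], [1,2,6], [1,3,6], [1,3,7], [1,4,5], [1,4,7], [2,3,4], [2,3,7], [2,4,6], [2,5,7], [3,4,5], [3,5,6], [4,6,7], [5,6,7]

giving chain groups C_0 ≅ Z^7, C_1 ≅ Z^21, C_2 ≅ Z^14.

∂_1: C_1 → C_0 maps an edge to its endpoints' difference, ∂[p,q] = q − p.
This gives a 7×21 integer matrix of rank 6; reducing to Smith normal form yields diagonal entries (1,1,1,1,1,1).

∂_2: C_2 → C_1 maps a triangle to the signed sum of its edges. For instance
  ∂[1,3,6] = [3,6] − [1,6] + [1,3],
  ∂[2,3,7] = [3,7] − [2,7] + [2,3].
The resulting 21×14 matrix has rank 13, and its Smith normal form has invariant factors (1,1,1,1,1,1,1,1,1,1,1,1,1).

Now H_k = ker ∂_k / im ∂_{k+1}, so:

  H_0: rank C_0 − rank ∂_1 = 7 − 6 = 1, and the invariant factors of ∂_1 are all 1, so H_0 = Z.
  H_1: rank ker ∂_1 − rank ∂_2 = (21 − 6) − 13 = 2, and the invariant factors of ∂_2 are all 1, so H_1 = Z^2.
  H_2: rank ker ∂_2 − rank ∂_3 = (14 − 13) − 0 = 1, and there is no ∂_3, so H_2 = Z.

As a check, the Euler characteristic is 7 − 21 + 14 = 0, which agrees with 1 − 2 + 1 = 0.
(K is a triangulation of the torus T^2.)

H_0 ≅ Z,  H_1 ≅ Z^2,  H_2 ≅ Z.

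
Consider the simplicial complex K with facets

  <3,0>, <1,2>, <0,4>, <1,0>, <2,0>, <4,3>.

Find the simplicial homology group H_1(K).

H_1 ≅ Z^2.

Fix the vertex order 0 < 1 < 2 < 3 < 4 and write every simplex with vertices in increasing order. Then dim K = 1 and the simplices of K are:

  0-simplices (5): [0], [1], [2], [3], [4]
  1-simplices (6): [0,1], [0,2], [0,3], [0,4], [1,2], [3,4]

so the chain groups are C_0 ≅ Z^5, C_1 ≅ Z^6.

The boundary map ∂_1: C_1 → C_0 maps an edge to its endpoints' difference, ∂[p,q] = q − p. For instance
  ∂[0,4] = [4] − [0].
This gives a 5×6 integer matrix of rank 4; reducing to Smith normal form yields diagonal entries (1,1,1,1).

From H_k ≅ ker(∂_k) / im(∂_{k+1}) we obtain:

  H_1: rank ker ∂_1 − rank ∂_2 = (6 − 4) − 0 = 2, and there is no ∂_2, so H_1 = Z^2.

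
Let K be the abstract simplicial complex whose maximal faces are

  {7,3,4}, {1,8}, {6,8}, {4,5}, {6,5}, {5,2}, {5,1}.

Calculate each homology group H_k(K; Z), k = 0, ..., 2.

Order the vertices as 1 < 2 < 3 < 4 < 5 < 6 < 7 < 8. Listing each simplex with vertices in this order, K has dimension 2 with simplices:

  0-simplices (8): [1], [2], [3], [4], [5], [6], [7], [8]
  1-simplices (9): [1,5], [1,8], [2,5], [3,4], [3,7], [4,5], [4,7], [5,6], [6,8]
  2-simplices (1): [3,4,7]

giving chain groups C_0 ≅ Z^8, C_1 ≅ Z^9, C_2 ≅ Z^1.

The boundary map ∂_1: C_1 → C_0 maps an edge to its endpoints' difference, ∂[p,q] = q − p. For instance
  ∂[5,6] = [6] − [5].
As a 8×9 matrix over Z this has rank 7, with invariant factors (1,1,1,1,1,1,1).

∂_2: C_2 → C_1 sends each 2-simplex [p,q,r] to [q,r] − [p,r] + [p,q]. For instance
  ∂[3,4,7] = [4,7] − [3,7] + [3,4].
The resulting 9×1 matrix has rank 1, and its Smith normal form has invariant factors (1).

From H_k ≅ ker(∂_k) / im(∂_{k+1}) we obtain:

  H_0: rank C_0 − rank ∂_1 = 8 − 7 = 1, and the invariant factors of ∂_1 are all 1, so H_0 = Z.
  H_1: rank ker ∂_1 − rank ∂_2 = (9 − 7) − 1 = 1, and the invariant factors of ∂_2 are all 1, so H_1 = Z.
  H_2: rank ker ∂_2 − rank ∂_3 = (1 − 1) − 0 = 0, and there is no ∂_3, so H_2 = 0.

As a check, the Euler characteristic is 8 − 9 + 1 = 0, which agrees with 1 − 1 + 0 = 0.

H_0 = Z,  H_1 = Z,  H_2 = 0.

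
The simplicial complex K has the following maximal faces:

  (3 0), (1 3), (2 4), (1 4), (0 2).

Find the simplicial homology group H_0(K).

H_0 = Z.

Take the total order 0 < 1 < 2 < 3 < 4 on the vertex set. Then K (dimension 1) consists of the simplices:

  0-simplices (5): [0], [1], [2], [3], [4]
  1-simplices (5): [0,2], [0,3], [1,3], [1,4], [2,4]

giving chain groups C_0 ≅ Z^5, C_1 ≅ Z^5.

Boundary ∂_1: C_1 → C_0 maps an edge to its endpoints' difference, ∂[p,q] = q − p.
The 5×5 boundary matrix has rank 4 and Smith normal form diag(1,1,1,1).

Computing H_k = (kernel of ∂_k) / (image of ∂_{k+1}):

  H_0: rank C_0 − rank ∂_1 = 5 − 4 = 1, and the invariant factors of ∂_1 are all 1, so H_0 = Z.

(K is a triangulation of the circle S^1.)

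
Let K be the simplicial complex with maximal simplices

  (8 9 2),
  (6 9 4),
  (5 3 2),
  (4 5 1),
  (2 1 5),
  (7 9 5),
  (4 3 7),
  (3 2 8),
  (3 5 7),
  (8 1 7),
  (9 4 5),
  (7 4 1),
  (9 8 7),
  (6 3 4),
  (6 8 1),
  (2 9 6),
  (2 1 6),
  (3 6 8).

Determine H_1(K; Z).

Order the vertices as 1 < 2 < 3 < 4 < 5 < 6 < 7 < 8 < 9. Listing each simplex with vertices in this order, K has dimension 2 with simplices:

  0-simplices (9): [1], [2], [3], [4], [5], [6], [7], [8], [9]
  1-simplices (27): (27 of them)
  2-simplices (18): [1,2,5], [1,2,6], [1,4,5], [1,4,7], [1,6,8], [1,7,8], [2,3,5], [2,3,8], [2,6,9], [2,8,9], [3,4,6], [3,4,7], [3,5,7], [3,6,8], [4,5,9], [4,6,9], [5,7,9], [7,8,9]

giving chain groups C_0 ≅ Z^9, C_1 ≅ Z^27, C_2 ≅ Z^18.

Boundary ∂_1: C_1 → C_0 sends each edge [p,q] (with p < q) to q − p.
The 9×27 boundary matrix has rank 8 and Smith normal form diag(1,1,1,1,1,1,1,1).

Boundary ∂_2: C_2 → C_1 sends each 2-simplex [p,q,r] to [q,r] − [p,r] + [p,q]. For instance
  ∂[3,6,8] = [6,8] − [3,8] + [3,6],
  ∂[5,7,9] = [7,9] − [5,9] + [5,7].
As a 27×18 matrix over Z this has rank 18, with invariant factors (1,1,1,1,1,1,1,1,1,1,1,1,1,1,1,1,1,2).

Reading off H_k = ker ∂_k / im ∂_{k+1}:

  H_1: rank ker ∂_1 − rank ∂_2 = (27 − 8) − 18 = 1, and ∂_2 has invariant factor 2 > 1, so H_1 = Z ⊕ Z/2Z.

(K is a triangulation of the Klein bottle.)

H_1 = Z ⊕ Z/2Z.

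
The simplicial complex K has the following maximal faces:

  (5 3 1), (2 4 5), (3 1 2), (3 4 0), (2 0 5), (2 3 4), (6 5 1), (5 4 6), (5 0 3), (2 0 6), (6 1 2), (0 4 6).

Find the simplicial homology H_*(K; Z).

Take the total order 0 < 1 < 2 < 3 < 4 < 5 < 6 on the vertex set. Then K (dimension 2) consists of the simplices:

  0-simplices (7): [0], [1], [2], [3], [4], [5], [6]
  1-simplices (18): [0,2], [0,3], [0,4], [0,5], [0,6], [1,2], [1,3], [1,5], [1,6], [2,3], [2,4], [2,5], [2,6], [3,4], [3,5], [4,5], [4,6], [5,6]
  2-simplices (12): [0,2,5], [0,2,6], [0,3,4], [0,3,5], [0,4,6], [1,2,3], [1,2,6], [1,3,5], [1,5,6], [2,3,4], [2,4,5], [4,5,6]

Hence C_0 ≅ Z^7, C_1 ≅ Z^18, C_2 ≅ Z^12.

The boundary map ∂_1: C_1 → C_0 maps an edge to its endpoints' difference, ∂[p,q] = q − p.
The 7×18 boundary matrix has rank 6 and Smith normal form diag(1,1,1,1,1,1).

Boundary ∂_2: C_2 → C_1 sends each 2-simplex [p,q,r] to [q,r] − [p,r] + [p,q]. For instance
  ∂[2,4,5] = [4,5] − [2,5] + [2,4],
  ∂[1,3,5] = [3,5] − [1,5] + [1,3].
The resulting 18×12 matrix has rank 12, and its Smith normal form has invariant factors (1,1,1,1,1,1,1,1,1,1,1,2).

From H_k ≅ ker(∂_k) / im(∂_{k+1}) we obtain:

  H_0: rank C_0 − rank ∂_1 = 7 − 6 = 1, and the invariant factors of ∂_1 are all 1, so H_0 = Z.
  H_1: rank ker ∂_1 − rank ∂_2 = (18 − 6) − 12 = 0, and ∂_2 has invariant factor 2 > 1, so H_1 = Z/2.
  H_2: rank ker ∂_2 − rank ∂_3 = (12 − 12) − 0 = 0, and there is no ∂_3, so H_2 = 0.

H_0 ≅ Z,  H_1 ≅ Z/2,  H_2 = 0.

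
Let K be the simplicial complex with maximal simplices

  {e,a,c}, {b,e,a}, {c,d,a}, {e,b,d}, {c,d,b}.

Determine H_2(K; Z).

H_2 = 0.

Fix the vertex order a < b < c < d < e and write every simplex with vertices in increasing order. Then dim K = 2 and the simplices of K are:

  0-simplices (5): a, b, c, d, e
  1-simplices (10): ab, ac, ad, ae, bc, bd, be, cd, ce, de
  2-simplices (5): abe, acd, ace, bcd, bde

Hence C_0 ≅ Z^5, C_1 ≅ Z^10, C_2 ≅ Z^5.

∂_1: C_1 → C_0 sends each edge [p,q] (with p < q) to q − p. For instance
  ∂bd = d − b.
This gives a 5×10 integer matrix of rank 4; reducing to Smith normal form yields diagonal entries (1,1,1,1).

∂_2: C_2 → C_1 sends each 2-simplex [p,q,r] to [q,r] − [p,r] + [p,q]. For instance
  ∂bcd = cd − bd + bc,
  ∂bde = de − be + bd.
The resulting 10×5 matrix has rank 5, and its Smith normal form has invariant factors (1,1,1,1,1).

Computing H_k = (kernel of ∂_k) / (image of ∂_{k+1}):

  H_2: rank ker ∂_2 − rank ∂_3 = (5 − 5) − 0 = 0, and there is no ∂_3, so H_2 ≅ 0.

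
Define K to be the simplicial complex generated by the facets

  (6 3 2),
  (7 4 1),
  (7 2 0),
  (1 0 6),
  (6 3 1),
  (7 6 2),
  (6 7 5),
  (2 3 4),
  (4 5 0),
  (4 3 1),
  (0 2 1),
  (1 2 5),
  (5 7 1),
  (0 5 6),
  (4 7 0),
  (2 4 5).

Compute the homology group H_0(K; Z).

H_0 = Z.

We work with the vertex ordering 0 < 1 < 2 < 3 < 4 < 5 < 6 < 7. The simplices of K, each written with vertices in increasing order, are:

  0-simplices (8): [0], [1], [2], [3], [4], [5], [6], [7]
  1-simplices (24): (24 of them)
  2-simplices (16): [0,1,2], [0,1,6], [0,2,7], [0,4,5], [0,4,7], [0,5,6], [1,2,5], [1,3,4], [1,3,6], [1,4,7], [1,5,7], [2,3,4], [2,3,6], [2,4,5], [2,6,7], [5,6,7]

Hence C_0 ≅ Z^8, C_1 ≅ Z^24, C_2 ≅ Z^16.

∂_1: C_1 → C_0 maps an edge to its endpoints' difference, ∂[p,q] = q − p. For instance
  ∂[0,7] = [7] − [0].
As a 8×24 matrix over Z this has rank 7, with invariant factors (1,1,1,1,1,1,1).

The boundary map ∂_2: C_2 → C_1 acts by ∂[p,q,r] = [q,r] − [p,r] + [p,q]. For instance
  ∂[2,3,4] = [3,4] − [2,4] + [2,3],
  ∂[1,4,7] = [4,7] − [1,7] + [1,4].
This gives a 24×16 integer matrix of rank 15; reducing to Smith normal form yields diagonal entries (1,1,1,1,1,1,1,1,1,1,1,1,1,1,1).

Computing H_k = (kernel of ∂_k) / (image of ∂_{k+1}):

  H_0: rank C_0 − rank ∂_1 = 8 − 7 = 1, and the invariant factors of ∂_1 are all 1, so H_0 ≅ Z.

(K is a triangulation of the torus T^2.)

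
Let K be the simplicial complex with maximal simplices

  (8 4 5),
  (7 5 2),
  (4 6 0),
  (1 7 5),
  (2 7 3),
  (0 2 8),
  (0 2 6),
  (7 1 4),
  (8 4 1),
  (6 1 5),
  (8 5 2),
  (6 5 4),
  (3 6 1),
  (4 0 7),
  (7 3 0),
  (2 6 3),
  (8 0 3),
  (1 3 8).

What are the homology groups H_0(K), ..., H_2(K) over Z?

Order the vertices as 0 < 1 < 2 < 3 < 4 < 5 < 6 < 7 < 8. Listing each simplex with vertices in this order, K has dimension 2 with simplices:

  0-simplices (9): [0], [1], [2], [3], [4], [5], [6], [7], [8]
  1-simplices (27): (27 of them)
  2-simplices (18): [0,2,6], [0,2,8], [0,3,7], [0,3,8], [0,4,6], [0,4,7], [1,3,6], [1,3,8], [1,4,7], [1,4,8], [1,5,6], [1,5,7], [2,3,6], [2,3,7], [2,5,7], [2,5,8], [4,5,6], [4,5,8]

giving chain groups C_0 ≅ Z^9, C_1 ≅ Z^27, C_2 ≅ Z^18.

Boundary ∂_1: C_1 → C_0 is given by ∂[p,q] = [q] − [p]. For instance
  ∂[3,8] = [8] − [3].
The resulting 9×27 matrix has rank 8, and its Smith normal form has invariant factors (1,1,1,1,1,1,1,1).

∂_2: C_2 → C_1 sends each 2-simplex [p,q,r] to [q,r] − [p,r] + [p,q]. For instance
  ∂[2,3,7] = [3,7] − [2,7] + [2,3],
  ∂[0,4,7] = [4,7] − [0,7] + [0,4].
The resulting 27×18 matrix has rank 18, and its Smith normal form has invariant factors (1,1,1,1,1,1,1,1,1,1,1,1,1,1,1,1,1,2).

Computing H_k = (kernel of ∂_k) / (image of ∂_{k+1}):

  H_0: rank C_0 − rank ∂_1 = 9 − 8 = 1, and the invariant factors of ∂_1 are all 1, so H_0 ≅ Z.
  H_1: rank ker ∂_1 − rank ∂_2 = (27 − 8) − 18 = 1, and ∂_2 has invariant factor 2 > 1, so H_1 ≅ Z ⊕ Z/2Z.
  H_2: rank ker ∂_2 − rank ∂_3 = (18 − 18) − 0 = 0, and there is no ∂_3, so H_2 ≅ 0.

H_0 ≅ Z,  H_1 ≅ Z ⊕ Z/2Z,  H_2 = 0.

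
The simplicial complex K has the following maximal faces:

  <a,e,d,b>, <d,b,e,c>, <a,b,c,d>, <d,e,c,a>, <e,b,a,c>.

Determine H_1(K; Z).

H_1 = 0.

Order the vertices as a < b < c < d < e. Listing each simplex with vertices in this order, K has dimension 3 with simplices:

  0-simplices (5): a, b, c, d, e
  1-simplices (10): ab, ac, ad, ae, bc, bd, be, cd, ce, de
  2-simplices (10): abc, abd, abe, acd, ace, ade, bcd, bce, bde, cde
  3-simplices (5): abcd, abce, abde, acde, bcde

giving chain groups C_0 ≅ Z^5, C_1 ≅ Z^10, C_2 ≅ Z^10, C_3 ≅ Z^5.

The boundary map ∂_1: C_1 → C_0 sends each edge [p,q] (with p < q) to q − p. For instance
  ∂be = e − b.
As a 5×10 matrix over Z this has rank 4, with invariant factors (1,1,1,1).

∂_2: C_2 → C_1 acts by ∂[p,q,r] = [q,r] − [p,r] + [p,q]. For instance
  ∂bde = de − be + bd,
  ∂cde = de − ce + cd.
This gives a 10×10 integer matrix of rank 6; reducing to Smith normal form yields diagonal entries (1,1,1,1,1,1).

Boundary ∂_3: C_3 → C_2 sends each 3-simplex σ to the alternating sum Σ_i (−1)^i (σ with its i-th vertex removed). For instance
  ∂bcde = cde − bde + bce − bcd,
  ∂abde = bde − ade + abe − abd.
As a 10×5 matrix over Z this has rank 4, with invariant factors (1,1,1,1).

Now H_k = ker ∂_k / im ∂_{k+1}, so:

  H_1: rank ker ∂_1 − rank ∂_2 = (10 − 4) − 6 = 0, and the invariant factors of ∂_2 are all 1, so H_1 = 0.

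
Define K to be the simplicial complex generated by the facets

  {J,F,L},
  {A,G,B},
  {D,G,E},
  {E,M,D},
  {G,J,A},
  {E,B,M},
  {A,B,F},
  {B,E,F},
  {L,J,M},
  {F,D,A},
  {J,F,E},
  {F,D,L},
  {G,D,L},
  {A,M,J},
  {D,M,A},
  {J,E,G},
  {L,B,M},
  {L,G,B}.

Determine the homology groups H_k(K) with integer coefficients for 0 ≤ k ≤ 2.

H_0 = Z,  H_1 = Z^2,  H_2 = Z.

We work with the vertex ordering A < B < D < E < F < G < J < L < M. The simplices of K, each written with vertices in increasing order, are:

  0-simplices (9): A, B, D, E, F, G, J, L, M
  1-simplices (27): AB, AD, AF, AG, AJ, AM, BE, BF, BG, BL, BM, DE, DF, DG, DL, DM, EF, EG, EJ, EM, FJ, FL, GJ, GL, JL, JM, LM
  2-simplices (18): ABF, ABG, ADF, ADM, AGJ, AJM, BEF, BEM, BGL, BLM, DEG, DEM, DFL, DGL, EFJ, EGJ, FJL, JLM

giving chain groups C_0 ≅ Z^9, C_1 ≅ Z^27, C_2 ≅ Z^18.

∂_1: C_1 → C_0 sends each edge [p,q] (with p < q) to q − p. For instance
  ∂BG = G − B.
The resulting 9×27 matrix has rank 8, and its Smith normal form has invariant factors (1,1,1,1,1,1,1,1).

The boundary map ∂_2: C_2 → C_1 maps a triangle to the signed sum of its edges. For instance
  ∂DEM = EM − DM + DE,
  ∂DGL = GL − DL + DG.
This gives a 27×18 integer matrix of rank 17; reducing to Smith normal form yields diagonal entries (1,1,1,1,1,1,1,1,1,1,1,1,1,1,1,1,1).

Now H_k = ker ∂_k / im ∂_{k+1}, so:

  H_0: rank C_0 − rank ∂_1 = 9 − 8 = 1, and the invariant factors of ∂_1 are all 1, so H_0 ≅ Z.
  H_1: rank ker ∂_1 − rank ∂_2 = (27 − 8) − 17 = 2, and the invariant factors of ∂_2 are all 1, so H_1 ≅ Z^2.
  H_2: rank ker ∂_2 − rank ∂_3 = (18 − 17) − 0 = 1, and there is no ∂_3, so H_2 ≅ Z.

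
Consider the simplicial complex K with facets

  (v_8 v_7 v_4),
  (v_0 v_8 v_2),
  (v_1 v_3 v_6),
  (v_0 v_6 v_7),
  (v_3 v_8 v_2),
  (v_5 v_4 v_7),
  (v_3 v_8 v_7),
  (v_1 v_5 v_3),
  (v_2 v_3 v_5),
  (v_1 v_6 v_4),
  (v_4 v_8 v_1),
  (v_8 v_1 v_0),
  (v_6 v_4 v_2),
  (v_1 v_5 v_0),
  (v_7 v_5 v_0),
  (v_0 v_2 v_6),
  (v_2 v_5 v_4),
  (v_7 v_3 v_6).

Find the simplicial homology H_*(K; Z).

We work with the vertex ordering v_0 < v_1 < v_2 < v_3 < v_4 < v_5 < v_6 < v_7 < v_8. The simplices of K, each written with vertices in increasing order, are:

  0-simplices (9): [v_0], [v_1], [v_2], [v_3], [v_4], [v_5], [v_6], [v_7], [v_8]
  1-simplices (27): (27 of them)
  2-simplices (18): (18 of them)

giving chain groups C_0 ≅ Z^9, C_1 ≅ Z^27, C_2 ≅ Z^18.

∂_1: C_1 → C_0 maps an edge to its endpoints' difference, ∂[p,q] = q − p.
As a 9×27 matrix over Z this has rank 8, with invariant factors (1,1,1,1,1,1,1,1).

The boundary map ∂_2: C_2 → C_1 maps a triangle to the signed sum of its edges. For instance
  ∂[v_2,v_4,v_5] = [v_4,v_5] − [v_2,v_5] + [v_2,v_4],
  ∂[v_0,v_2,v_6] = [v_2,v_6] − [v_0,v_6] + [v_0,v_2].
The resulting 27×18 matrix has rank 17, and its Smith normal form has invariant factors (1,1,1,1,1,1,1,1,1,1,1,1,1,1,1,1,1).

Computing H_k = (kernel of ∂_k) / (image of ∂_{k+1}):

  H_0: rank C_0 − rank ∂_1 = 9 − 8 = 1, and the invariant factors of ∂_1 are all 1, so H_0 ≅ Z.
  H_1: rank ker ∂_1 − rank ∂_2 = (27 − 8) − 17 = 2, and the invariant factors of ∂_2 are all 1, so H_1 ≅ Z^2.
  H_2: rank ker ∂_2 − rank ∂_3 = (18 − 17) − 0 = 1, and there is no ∂_3, so H_2 ≅ Z.

H_0 = Z,  H_1 = Z^2,  H_2 = Z.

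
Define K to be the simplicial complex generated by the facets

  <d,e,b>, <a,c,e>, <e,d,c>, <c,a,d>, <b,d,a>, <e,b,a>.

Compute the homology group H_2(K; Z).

H_2 ≅ Z.

We work with the vertex ordering a < b < c < d < e. The simplices of K, each written with vertices in increasing order, are:

  0-simplices (5): a, b, c, d, e
  1-simplices (9): ab, ac, ad, ae, bd, be, cd, ce, de
  2-simplices (6): abd, abe, acd, ace, bde, cde

Hence C_0 ≅ Z^5, C_1 ≅ Z^9, C_2 ≅ Z^6.

∂_1: C_1 → C_0 is given by ∂[p,q] = [q] − [p]. For instance
  ∂ac = c − a.
The 5×9 boundary matrix has rank 4 and Smith normal form diag(1,1,1,1).

∂_2: C_2 → C_1 sends each 2-simplex [p,q,r] to [q,r] − [p,r] + [p,q]. For instance
  ∂ace = ce − ae + ac,
  ∂bde = de − be + bd.
The 9×6 boundary matrix has rank 5 and Smith normal form diag(1,1,1,1,1).

Now H_k = ker ∂_k / im ∂_{k+1}, so:

  H_2: rank ker ∂_2 − rank ∂_3 = (6 − 5) − 0 = 1, and there is no ∂_3, so H_2 ≅ Z.

(K is a triangulation of the 2-sphere S^2.)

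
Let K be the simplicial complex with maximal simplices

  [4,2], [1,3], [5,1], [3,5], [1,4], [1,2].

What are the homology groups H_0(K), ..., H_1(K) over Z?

H_0 = Z,  H_1 = Z^2.

Take the total order 1 < 2 < 3 < 4 < 5 on the vertex set. Then K (dimension 1) consists of the simplices:

  0-simplices (5): [1], [2], [3], [4], [5]
  1-simplices (6): [1,2], [1,3], [1,4], [1,5], [2,4], [3,5]

Hence C_0 ≅ Z^5, C_1 ≅ Z^6.

∂_1: C_1 → C_0 is given by ∂[p,q] = [q] − [p]. For instance
  ∂[1,5] = [5] − [1].
The 5×6 boundary matrix has rank 4 and Smith normal form diag(1,1,1,1).

Reading off H_k = ker ∂_k / im ∂_{k+1}:

  H_0: rank C_0 − rank ∂_1 = 5 − 4 = 1, and the invariant factors of ∂_1 are all 1, so H_0 ≅ Z.
  H_1: rank ker ∂_1 − rank ∂_2 = (6 − 4) − 0 = 2, and there is no ∂_2, so H_1 ≅ Z^2.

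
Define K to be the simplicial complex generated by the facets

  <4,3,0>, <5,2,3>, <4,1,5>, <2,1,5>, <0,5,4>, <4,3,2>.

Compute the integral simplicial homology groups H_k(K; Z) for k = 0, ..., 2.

K has 6 vertices, 12 edges, 6 triangles.
rank ∂_0 = 0, rank ∂_1 = 5 ⇒ b_0 = 6 − 0 − 5 = 1; all invariant factors of ∂_1 are 1 so no torsion. So H_0 ≅ Z.
rank ∂_1 = 5, rank ∂_2 = 6 ⇒ b_1 = 12 − 5 − 6 = 1; all invariant factors of ∂_2 are 1 so no torsion. So H_1 ≅ Z.
rank ∂_2 = 6, rank ∂_3 = 0 ⇒ b_2 = 6 − 6 − 0 = 0. So H_2 ≅ 0.

H_0 ≅ Z,  H_1 ≅ Z,  H_2 = 0.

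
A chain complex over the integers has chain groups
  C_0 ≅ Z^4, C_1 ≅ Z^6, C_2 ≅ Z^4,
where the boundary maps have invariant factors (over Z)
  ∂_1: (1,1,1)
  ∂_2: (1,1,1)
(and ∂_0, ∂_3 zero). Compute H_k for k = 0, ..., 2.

H_0: b_0 = 4 − 0 − 3 = 1; torsion from ∂_1 factors > 1: none. So H_0 = Z.
H_1: b_1 = 6 − 3 − 3 = 0; torsion from ∂_2 factors > 1: none. So H_1 = 0.
H_2: b_2 = 4 − 3 − 0 = 1; torsion from ∂_3 factors > 1: none. So H_2 = Z.

H_0 = Z,  H_1 = 0,  H_2 = Z.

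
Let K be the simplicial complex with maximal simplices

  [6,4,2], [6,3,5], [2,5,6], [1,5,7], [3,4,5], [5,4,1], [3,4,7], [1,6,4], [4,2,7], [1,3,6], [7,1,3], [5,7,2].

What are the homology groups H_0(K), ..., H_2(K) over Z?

H_0 ≅ Z,  H_1 ≅ Z/2,  H_2 = 0.

Take the total order 1 < 2 < 3 < 4 < 5 < 6 < 7 on the vertex set. Then K (dimension 2) consists of the simplices:

  0-simplices (7): [1], [2], [3], [4], [5], [6], [7]
  1-simplices (18): [1,3], [1,4], [1,5], [1,6], [1,7], [2,4], [2,5], [2,6], [2,7], [3,4], [3,5], [3,6], [3,7], [4,5], [4,6], [4,7], [5,6], [5,7]
  2-simplices (12): [1,3,6], [1,3,7], [1,4,5], [1,4,6], [1,5,7], [2,4,6], [2,4,7], [2,5,6], [2,5,7], [3,4,5], [3,4,7], [3,5,6]

so the chain groups are C_0 ≅ Z^7, C_1 ≅ Z^18, C_2 ≅ Z^12.

The boundary map ∂_1: C_1 → C_0 maps an edge to its endpoints' difference, ∂[p,q] = q − p.
The resulting 7×18 matrix has rank 6, and its Smith normal form has invariant factors (1,1,1,1,1,1).

∂_2: C_2 → C_1 sends each 2-simplex [p,q,r] to [q,r] − [p,r] + [p,q]. For instance
  ∂[2,4,7] = [4,7] − [2,7] + [2,4],
  ∂[3,4,5] = [4,5] − [3,5] + [3,4].
As a 18×12 matrix over Z this has rank 12, with invariant factors (1,1,1,1,1,1,1,1,1,1,1,2).

Computing H_k = (kernel of ∂_k) / (image of ∂_{k+1}):

  H_0: rank C_0 − rank ∂_1 = 7 − 6 = 1, and the invariant factors of ∂_1 are all 1, so H_0 ≅ Z.
  H_1: rank ker ∂_1 − rank ∂_2 = (18 − 6) − 12 = 0, and ∂_2 has invariant factor 2 > 1, so H_1 ≅ Z/2.
  H_2: rank ker ∂_2 − rank ∂_3 = (12 − 12) − 0 = 0, and there is no ∂_3, so H_2 ≅ 0.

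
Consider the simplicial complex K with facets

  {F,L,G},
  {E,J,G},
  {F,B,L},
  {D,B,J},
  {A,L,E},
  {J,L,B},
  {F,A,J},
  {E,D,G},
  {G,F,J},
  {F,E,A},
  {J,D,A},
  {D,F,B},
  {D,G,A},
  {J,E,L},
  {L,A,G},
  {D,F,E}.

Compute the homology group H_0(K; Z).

K has 8 vertices, 24 edges, 16 triangles.
rank ∂_0 = 0, rank ∂_1 = 7 ⇒ b_0 = 8 − 0 − 7 = 1; all invariant factors of ∂_1 are 1 so no torsion. So H_0 ≅ Z.

H_0 = Z.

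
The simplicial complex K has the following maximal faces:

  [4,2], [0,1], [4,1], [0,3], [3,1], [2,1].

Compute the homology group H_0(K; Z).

We work with the vertex ordering 0 < 1 < 2 < 3 < 4. The simplices of K, each written with vertices in increasing order, are:

  0-simplices (5): [0], [1], [2], [3], [4]
  1-simplices (6): [0,1], [0,3], [1,2], [1,3], [1,4], [2,4]

Hence C_0 ≅ Z^5, C_1 ≅ Z^6.

∂_1: C_1 → C_0 maps an edge to its endpoints' difference, ∂[p,q] = q − p. For instance
  ∂[1,4] = [4] − [1].
The resulting 5×6 matrix has rank 4, and its Smith normal form has invariant factors (1,1,1,1).

Reading off H_k = ker ∂_k / im ∂_{k+1}:

  H_0: rank C_0 − rank ∂_1 = 5 − 4 = 1, and the invariant factors of ∂_1 are all 1, so H_0 ≅ Z.

(K is a triangulation of a wedge of 2 circles.)

H_0 = Z.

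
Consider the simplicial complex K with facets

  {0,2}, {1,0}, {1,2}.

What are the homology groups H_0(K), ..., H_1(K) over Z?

Take the total order 0 < 1 < 2 on the vertex set. Then K (dimension 1) consists of the simplices:

  0-simplices (3): [0], [1], [2]
  1-simplices (3): [0,1], [0,2], [1,2]

Hence C_0 ≅ Z^3, C_1 ≅ Z^3.

∂_1: C_1 → C_0 maps an edge to its endpoints' difference, ∂[p,q] = q − p.
This gives a 3×3 integer matrix of rank 2; reducing to Smith normal form yields diagonal entries (1,1).

Reading off H_k = ker ∂_k / im ∂_{k+1}:

  H_0: rank C_0 − rank ∂_1 = 3 − 2 = 1, and the invariant factors of ∂_1 are all 1, so H_0 = Z.
  H_1: rank ker ∂_1 − rank ∂_2 = (3 − 2) − 0 = 1, and there is no ∂_2, so H_1 = Z.

As a check, the Euler characteristic is 3 − 3 = 0, which agrees with 1 − 1 = 0.
(K is a triangulation of the circle S^1.)

H_0 = Z,  H_1 = Z.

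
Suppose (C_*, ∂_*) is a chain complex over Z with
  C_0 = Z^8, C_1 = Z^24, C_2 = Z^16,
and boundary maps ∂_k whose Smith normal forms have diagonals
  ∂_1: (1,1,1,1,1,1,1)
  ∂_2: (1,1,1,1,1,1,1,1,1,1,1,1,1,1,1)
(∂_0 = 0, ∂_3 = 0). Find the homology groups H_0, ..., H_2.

H_0: b_0 = 8 − 0 − 7 = 1; torsion from ∂_1 factors > 1: none. So H_0 = Z.
H_1: b_1 = 24 − 7 − 15 = 2; torsion from ∂_2 factors > 1: none. So H_1 = Z^2.
H_2: b_2 = 16 − 15 − 0 = 1; torsion from ∂_3 factors > 1: none. So H_2 = Z.

H_0 = Z,  H_1 = Z^2,  H_2 = Z.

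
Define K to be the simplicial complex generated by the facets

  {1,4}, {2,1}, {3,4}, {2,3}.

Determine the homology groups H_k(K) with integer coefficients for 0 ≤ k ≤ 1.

H_0 ≅ Z,  H_1 ≅ Z.

Order the vertices as 1 < 2 < 3 < 4. Listing each simplex with vertices in this order, K has dimension 1 with simplices:

  0-simplices (4): [1], [2], [3], [4]
  1-simplices (4): [1,2], [1,4], [2,3], [3,4]

Hence C_0 ≅ Z^4, C_1 ≅ Z^4.

The boundary map ∂_1: C_1 → C_0 is given by ∂[p,q] = [q] − [p].
The resulting 4×4 matrix has rank 3, and its Smith normal form has invariant factors (1,1,1).

Computing H_k = (kernel of ∂_k) / (image of ∂_{k+1}):

  H_0: rank C_0 − rank ∂_1 = 4 − 3 = 1, and the invariant factors of ∂_1 are all 1, so H_0 ≅ Z.
  H_1: rank ker ∂_1 − rank ∂_2 = (4 − 3) − 0 = 1, and there is no ∂_2, so H_1 ≅ Z.

As a check, the Euler characteristic is 4 − 4 = 0, which agrees with 1 − 1 = 0.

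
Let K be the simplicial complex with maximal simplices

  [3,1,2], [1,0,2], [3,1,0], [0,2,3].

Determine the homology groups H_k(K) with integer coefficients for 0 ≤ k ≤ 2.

Order the vertices as 0 < 1 < 2 < 3. Listing each simplex with vertices in this order, K has dimension 2 with simplices:

  0-simplices (4): [0], [1], [2], [3]
  1-simplices (6): [0,1], [0,2], [0,3], [1,2], [1,3], [2,3]
  2-simplices (4): [0,1,2], [0,1,3], [0,2,3], [1,2,3]

so the chain groups are C_0 ≅ Z^4, C_1 ≅ Z^6, C_2 ≅ Z^4.

Boundary ∂_1: C_1 → C_0 is given by ∂[p,q] = [q] − [p]. For instance
  ∂[2,3] = [3] − [2].
This gives a 4×6 integer matrix of rank 3; reducing to Smith normal form yields diagonal entries (1,1,1).

The boundary map ∂_2: C_2 → C_1 maps a triangle to the signed sum of its edges. For instance
  ∂[0,1,3] = [1,3] − [0,3] + [0,1],
  ∂[0,2,3] = [2,3] − [0,3] + [0,2].
The resulting 6×4 matrix has rank 3, and its Smith normal form has invariant factors (1,1,1).

Computing H_k = (kernel of ∂_k) / (image of ∂_{k+1}):

  H_0: rank C_0 − rank ∂_1 = 4 − 3 = 1, and the invariant factors of ∂_1 are all 1, so H_0 = Z.
  H_1: rank ker ∂_1 − rank ∂_2 = (6 − 3) − 3 = 0, and the invariant factors of ∂_2 are all 1, so H_1 = 0.
  H_2: rank ker ∂_2 − rank ∂_3 = (4 − 3) − 0 = 1, and there is no ∂_3, so H_2 = Z.

As a check, the Euler characteristic is 4 − 6 + 4 = 2, which agrees with 1 − 0 + 1 = 2.
(K is a triangulation of the 2-sphere S^2.)

H_0 ≅ Z,  H_1 = 0,  H_2 ≅ Z.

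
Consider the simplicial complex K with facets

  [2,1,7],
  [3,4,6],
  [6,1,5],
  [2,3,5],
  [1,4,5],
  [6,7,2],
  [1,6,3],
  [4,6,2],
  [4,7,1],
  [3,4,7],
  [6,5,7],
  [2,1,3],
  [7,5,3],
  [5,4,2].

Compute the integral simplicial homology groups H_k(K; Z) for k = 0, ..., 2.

Fix the vertex order 1 < 2 < 3 < 4 < 5 < 6 < 7 and write every simplex with vertices in increasing order. Then dim K = 2 and the simplices of K are:

  0-simplices (7): [1], [2], [3], [4], [5], [6], [7]
  1-simplices (21): [1,2], [1,3], [1,4], [1,5], [1,6], [1,7], [2,3], [2,4], [2,5], [2,6], [2,7], [3,4], [3,5], [3,6], [3,7], [4,5], [4,6], [4,7], [5,6], [5,7], [6,7]
  2-simplices (14): [1,2,3], [1,2,7], [1,3,6], [1,4,5], [1,4,7], [1,5,6], [2,3,5], [2,4,5], [2,4,6], [2,6,7], [3,4,6], [3,4,7], [3,5,7], [5,6,7]

giving chain groups C_0 ≅ Z^7, C_1 ≅ Z^21, C_2 ≅ Z^14.

The boundary map ∂_1: C_1 → C_0 maps an edge to its endpoints' difference, ∂[p,q] = q − p. For instance
  ∂[1,7] = [7] − [1].
As a 7×21 matrix over Z this has rank 6, with invariant factors (1,1,1,1,1,1).

The boundary map ∂_2: C_2 → C_1 acts by ∂[p,q,r] = [q,r] − [p,r] + [p,q]. For instance
  ∂[2,3,5] = [3,5] − [2,5] + [2,3],
  ∂[3,5,7] = [5,7] − [3,7] + [3,5].
As a 21×14 matrix over Z this has rank 13, with invariant factors (1,1,1,1,1,1,1,1,1,1,1,1,1).

Computing H_k = (kernel of ∂_k) / (image of ∂_{k+1}):

  H_0: rank C_0 − rank ∂_1 = 7 − 6 = 1, and the invariant factors of ∂_1 are all 1, so H_0 ≅ Z.
  H_1: rank ker ∂_1 − rank ∂_2 = (21 − 6) − 13 = 2, and the invariant factors of ∂_2 are all 1, so H_1 ≅ Z^2.
  H_2: rank ker ∂_2 − rank ∂_3 = (14 − 13) − 0 = 1, and there is no ∂_3, so H_2 ≅ Z.

H_0 = Z,  H_1 = Z^2,  H_2 = Z.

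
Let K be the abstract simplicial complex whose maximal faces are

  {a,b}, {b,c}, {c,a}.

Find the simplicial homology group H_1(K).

H_1 ≅ Z.

Take the total order a < b < c on the vertex set. Then K (dimension 1) consists of the simplices:

  0-simplices (3): a, b, c
  1-simplices (3): ab, ac, bc

so the chain groups are C_0 ≅ Z^3, C_1 ≅ Z^3.

∂_1: C_1 → C_0 maps an edge to its endpoints' difference, ∂[p,q] = q − p.
The resulting 3×3 matrix has rank 2, and its Smith normal form has invariant factors (1,1).

Reading off H_k = ker ∂_k / im ∂_{k+1}:

  H_1: rank ker ∂_1 − rank ∂_2 = (3 − 2) − 0 = 1, and there is no ∂_2, so H_1 ≅ Z.

(K is a triangulation of the circle S^1.)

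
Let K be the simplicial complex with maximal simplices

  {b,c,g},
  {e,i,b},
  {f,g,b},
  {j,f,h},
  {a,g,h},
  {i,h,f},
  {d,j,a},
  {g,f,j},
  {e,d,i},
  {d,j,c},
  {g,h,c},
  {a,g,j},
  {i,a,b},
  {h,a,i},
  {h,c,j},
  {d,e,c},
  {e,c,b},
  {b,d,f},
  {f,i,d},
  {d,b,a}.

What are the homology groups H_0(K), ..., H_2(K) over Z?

H_0 = Z,  H_1 = Z ⊕ Z/2,  H_2 = 0.

We work with the vertex ordering a < b < c < d < e < f < g < h < i < j. The simplices of K, each written with vertices in increasing order, are:

  0-simplices (10): a, b, c, d, e, f, g, h, i, j
  1-simplices (30): ab, ad, ag, ah, ai, aj, bc, bd, be, bf, bg, bi, cd, ce, cg, ch, cj, de, df, di, dj, ei, fg, fh, fi, fj, gh, gj, hi, hj
  2-simplices (20): abd, abi, adj, agh, agj, ahi, bce, bcg, bdf, bei, bfg, cde, cdj, cgh, chj, dei, dfi, fgj, fhi, fhj

giving chain groups C_0 ≅ Z^10, C_1 ≅ Z^30, C_2 ≅ Z^20.

Boundary ∂_1: C_1 → C_0 sends each edge [p,q] (with p < q) to q − p.
The resulting 10×30 matrix has rank 9, and its Smith normal form has invariant factors (1,1,1,1,1,1,1,1,1).

Boundary ∂_2: C_2 → C_1 acts by ∂[p,q,r] = [q,r] − [p,r] + [p,q]. For instance
  ∂fhj = hj − fj + fh,
  ∂cdj = dj − cj + cd.
The resulting 30×20 matrix has rank 20, and its Smith normal form has invariant factors (1,1,1,1,1,1,1,1,1,1,1,1,1,1,1,1,1,1,1,2).

From H_k ≅ ker(∂_k) / im(∂_{k+1}) we obtain:

  H_0: rank C_0 − rank ∂_1 = 10 − 9 = 1, and the invariant factors of ∂_1 are all 1, so H_0 = Z.
  H_1: rank ker ∂_1 − rank ∂_2 = (30 − 9) − 20 = 1, and ∂_2 has invariant factor 2 > 1, so H_1 = Z ⊕ Z/2.
  H_2: rank ker ∂_2 − rank ∂_3 = (20 − 20) − 0 = 0, and there is no ∂_3, so H_2 = 0.

As a check, the Euler characteristic is 10 − 30 + 20 = 0, which agrees with 1 − 1 + 0 = 0.
(K is a triangulation of the Klein bottle.)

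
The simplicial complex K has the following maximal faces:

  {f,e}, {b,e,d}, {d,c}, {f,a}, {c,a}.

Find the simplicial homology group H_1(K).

We work with the vertex ordering a < b < c < d < e < f. The simplices of K, each written with vertices in increasing order, are:

  0-simplices (6): a, b, c, d, e, f
  1-simplices (7): ac, af, bd, be, cd, de, ef
  2-simplices (1): bde

giving chain groups C_0 ≅ Z^6, C_1 ≅ Z^7, C_2 ≅ Z^1.

Boundary ∂_1: C_1 → C_0 maps an edge to its endpoints' difference, ∂[p,q] = q − p. For instance
  ∂de = e − d.
The resulting 6×7 matrix has rank 5, and its Smith normal form has invariant factors (1,1,1,1,1).

Boundary ∂_2: C_2 → C_1 maps a triangle to the signed sum of its edges. For instance
  ∂bde = de − be + bd.
The 7×1 boundary matrix has rank 1 and Smith normal form diag(1).

From H_k ≅ ker(∂_k) / im(∂_{k+1}) we obtain:

  H_1: rank ker ∂_1 − rank ∂_2 = (7 − 5) − 1 = 1, and the invariant factors of ∂_2 are all 1, so H_1 ≅ Z.

H_1 = Z.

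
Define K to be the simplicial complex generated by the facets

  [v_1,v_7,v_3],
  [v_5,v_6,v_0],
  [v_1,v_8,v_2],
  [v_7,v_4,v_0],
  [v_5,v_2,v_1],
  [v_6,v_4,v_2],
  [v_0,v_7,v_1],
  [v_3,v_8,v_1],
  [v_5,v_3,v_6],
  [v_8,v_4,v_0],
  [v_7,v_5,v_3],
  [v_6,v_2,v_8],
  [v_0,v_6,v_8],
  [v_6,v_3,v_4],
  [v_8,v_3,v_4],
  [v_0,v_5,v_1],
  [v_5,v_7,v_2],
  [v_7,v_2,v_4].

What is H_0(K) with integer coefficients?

Order the vertices as v_0 < v_1 < v_2 < v_3 < v_4 < v_5 < v_6 < v_7 < v_8. Listing each simplex with vertices in this order, K has dimension 2 with simplices:

  0-simplices (9): [v_0], [v_1], [v_2], [v_3], [v_4], [v_5], [v_6], [v_7], [v_8]
  1-simplices (27): (27 of them)
  2-simplices (18): (18 of them)

giving chain groups C_0 ≅ Z^9, C_1 ≅ Z^27, C_2 ≅ Z^18.

Boundary ∂_1: C_1 → C_0 maps an edge to its endpoints' difference, ∂[p,q] = q − p.
This gives a 9×27 integer matrix of rank 8; reducing to Smith normal form yields diagonal entries (1,1,1,1,1,1,1,1).

∂_2: C_2 → C_1 sends each 2-simplex [p,q,r] to [q,r] − [p,r] + [p,q]. For instance
  ∂[v_3,v_4,v_6] = [v_4,v_6] − [v_3,v_6] + [v_3,v_4],
  ∂[v_2,v_4,v_6] = [v_4,v_6] − [v_2,v_6] + [v_2,v_4].
The resulting 27×18 matrix has rank 18, and its Smith normal form has invariant factors (1,1,1,1,1,1,1,1,1,1,1,1,1,1,1,1,1,2).

From H_k ≅ ker(∂_k) / im(∂_{k+1}) we obtain:

  H_0: rank C_0 − rank ∂_1 = 9 − 8 = 1, and the invariant factors of ∂_1 are all 1, so H_0 ≅ Z.

(K is a triangulation of the Klein bottle.)

H_0 = Z.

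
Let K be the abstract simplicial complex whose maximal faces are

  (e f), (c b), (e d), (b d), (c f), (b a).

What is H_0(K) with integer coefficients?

H_0 = Z.

Order the vertices as a < b < c < d < e < f. Listing each simplex with vertices in this order, K has dimension 1 with simplices:

  0-simplices (6): a, b, c, d, e, f
  1-simplices (6): ab, bc, bd, cf, de, ef

Hence C_0 ≅ Z^6, C_1 ≅ Z^6.

The boundary map ∂_1: C_1 → C_0 maps an edge to its endpoints' difference, ∂[p,q] = q − p.
As a 6×6 matrix over Z this has rank 5, with invariant factors (1,1,1,1,1).

Now H_k = ker ∂_k / im ∂_{k+1}, so:

  H_0: rank C_0 − rank ∂_1 = 6 − 5 = 1, and the invariant factors of ∂_1 are all 1, so H_0 = Z.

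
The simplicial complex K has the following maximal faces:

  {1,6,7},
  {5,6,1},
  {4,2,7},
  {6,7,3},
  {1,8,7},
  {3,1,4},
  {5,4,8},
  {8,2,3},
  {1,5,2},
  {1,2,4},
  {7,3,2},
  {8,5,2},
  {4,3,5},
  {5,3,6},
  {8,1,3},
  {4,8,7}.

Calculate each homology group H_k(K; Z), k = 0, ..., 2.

H_0 = Z,  H_1 = Z^2,  H_2 = Z.

Order the vertices as 1 < 2 < 3 < 4 < 5 < 6 < 7 < 8. Listing each simplex with vertices in this order, K has dimension 2 with simplices:

  0-simplices (8): [1], [2], [3], [4], [5], [6], [7], [8]
  1-simplices (24): (24 of them)
  2-simplices (16): [1,2,4], [1,2,5], [1,3,4], [1,3,8], [1,5,6], [1,6,7], [1,7,8], [2,3,7], [2,3,8], [2,4,7], [2,5,8], [3,4,5], [3,5,6], [3,6,7], [4,5,8], [4,7,8]

so the chain groups are C_0 ≅ Z^8, C_1 ≅ Z^24, C_2 ≅ Z^16.

∂_1: C_1 → C_0 sends each edge [p,q] (with p < q) to q − p.
As a 8×24 matrix over Z this has rank 7, with invariant factors (1,1,1,1,1,1,1).

The boundary map ∂_2: C_2 → C_1 maps a triangle to the signed sum of its edges. For instance
  ∂[4,5,8] = [5,8] − [4,8] + [4,5],
  ∂[2,5,8] = [5,8] − [2,8] + [2,5].
The 24×16 boundary matrix has rank 15 and Smith normal form diag(1,1,1,1,1,1,1,1,1,1,1,1,1,1,1).

Now H_k = ker ∂_k / im ∂_{k+1}, so:

  H_0: rank C_0 − rank ∂_1 = 8 − 7 = 1, and the invariant factors of ∂_1 are all 1, so H_0 = Z.
  H_1: rank ker ∂_1 − rank ∂_2 = (24 − 7) − 15 = 2, and the invariant factors of ∂_2 are all 1, so H_1 = Z^2.
  H_2: rank ker ∂_2 − rank ∂_3 = (16 − 15) − 0 = 1, and there is no ∂_3, so H_2 = Z.

As a check, the Euler characteristic is 8 − 24 + 16 = 0, which agrees with 1 − 2 + 1 = 0.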